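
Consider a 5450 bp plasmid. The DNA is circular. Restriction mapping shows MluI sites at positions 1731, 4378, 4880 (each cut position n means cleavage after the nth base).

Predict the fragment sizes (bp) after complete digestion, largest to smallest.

Circular molecule, 3 cuts → 3 fragments:
  4378 − 1731 = 2647 bp
  4880 − 4378 = 502 bp
  wrap: 5450 − 4880 + 1731 = 2301 bp
Sorted largest to smallest: 2647, 2301, 502 bp.

2647, 2301, 502 bp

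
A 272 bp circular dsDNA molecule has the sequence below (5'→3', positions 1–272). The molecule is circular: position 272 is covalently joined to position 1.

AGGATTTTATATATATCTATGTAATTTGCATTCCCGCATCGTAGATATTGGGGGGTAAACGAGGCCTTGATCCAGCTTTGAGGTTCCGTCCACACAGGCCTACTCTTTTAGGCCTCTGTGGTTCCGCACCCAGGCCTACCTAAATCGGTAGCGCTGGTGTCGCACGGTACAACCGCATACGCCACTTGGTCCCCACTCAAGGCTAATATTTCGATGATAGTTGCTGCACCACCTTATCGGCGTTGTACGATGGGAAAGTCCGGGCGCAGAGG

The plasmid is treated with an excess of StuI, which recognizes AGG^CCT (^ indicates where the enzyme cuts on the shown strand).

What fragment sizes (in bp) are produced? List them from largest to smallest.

202, 34, 22, 14 bp

StuI sites (AGGCCT) start at positions 62, 96, 110, 132.
StuI cuts after base 3 of each site, so after positions 64, 98, 112, 134.
Circular molecule, 4 cuts → 4 fragments:
  65–98 → 34 bp
  99–112 → 14 bp
  113–134 → 22 bp
  135–272 then 1–64 → 138 + 64 = 202 bp
Sorted largest to smallest: 202, 34, 22, 14 bp.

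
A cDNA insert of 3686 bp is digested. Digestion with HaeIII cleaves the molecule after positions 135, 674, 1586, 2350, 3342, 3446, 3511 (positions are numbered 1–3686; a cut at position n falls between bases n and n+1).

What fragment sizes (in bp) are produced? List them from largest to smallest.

Linear molecule, 7 cuts → 8 fragments:
  135 − 0 = 135 bp
  674 − 135 = 539 bp
  1586 − 674 = 912 bp
  2350 − 1586 = 764 bp
  3342 − 2350 = 992 bp
  3446 − 3342 = 104 bp
  3511 − 3446 = 65 bp
  3686 − 3511 = 175 bp
Sorted largest to smallest: 992, 912, 764, 539, 175, 135, 104, 65 bp.

992, 912, 764, 539, 175, 135, 104, 65 bp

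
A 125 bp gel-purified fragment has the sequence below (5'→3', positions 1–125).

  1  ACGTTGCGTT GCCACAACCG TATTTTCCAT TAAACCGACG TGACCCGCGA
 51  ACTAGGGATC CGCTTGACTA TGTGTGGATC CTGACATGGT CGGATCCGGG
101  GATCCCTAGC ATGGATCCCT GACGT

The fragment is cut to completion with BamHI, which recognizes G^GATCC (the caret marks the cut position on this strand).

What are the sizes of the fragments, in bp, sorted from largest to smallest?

BamHI sites (GGATCC) start at positions 56, 76, 92, 100, 113.
BamHI cuts after the first base of each site, so after positions 56, 76, 92, 100, 113.
Linear molecule, 5 cuts → 6 fragments:
  1–56 → 56 bp
  57–76 → 20 bp
  77–92 → 16 bp
  93–100 → 8 bp
  101–113 → 13 bp
  114–125 → 12 bp
Sorted largest to smallest: 56, 20, 16, 13, 12, 8 bp.

56, 20, 16, 13, 12, 8 bp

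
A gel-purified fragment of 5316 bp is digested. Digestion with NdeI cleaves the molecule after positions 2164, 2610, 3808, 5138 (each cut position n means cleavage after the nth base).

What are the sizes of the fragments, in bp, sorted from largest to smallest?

Linear molecule, 4 cuts → 5 fragments:
  2164 − 0 = 2164 bp
  2610 − 2164 = 446 bp
  3808 − 2610 = 1198 bp
  5138 − 3808 = 1330 bp
  5316 − 5138 = 178 bp
Sorted largest to smallest: 2164, 1330, 1198, 446, 178 bp.

2164, 1330, 1198, 446, 178 bp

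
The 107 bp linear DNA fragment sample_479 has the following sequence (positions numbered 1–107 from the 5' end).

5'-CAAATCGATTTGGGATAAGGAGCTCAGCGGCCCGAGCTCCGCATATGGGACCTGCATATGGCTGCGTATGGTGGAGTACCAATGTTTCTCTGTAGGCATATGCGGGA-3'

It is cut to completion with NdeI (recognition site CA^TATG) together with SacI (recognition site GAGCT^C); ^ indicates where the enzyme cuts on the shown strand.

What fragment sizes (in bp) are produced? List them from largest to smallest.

42, 24, 14, 13, 9, 5 bp

NdeI sites (CATATG) start at positions 42, 55, 97.
NdeI cuts after base 2 of each site, so after positions 43, 56, 98.
SacI sites (GAGCTC) start at positions 20, 34.
SacI cuts after base 5 of each site (before the last base), so after positions 24, 38.
Combined cut positions: 24, 38, 43, 56, 98.
Linear molecule, 5 cuts → 6 fragments:
  1–24 → 24 bp
  25–38 → 14 bp
  39–43 → 5 bp
  44–56 → 13 bp
  57–98 → 42 bp
  99–107 → 9 bp
Sorted largest to smallest: 42, 24, 14, 13, 9, 5 bp.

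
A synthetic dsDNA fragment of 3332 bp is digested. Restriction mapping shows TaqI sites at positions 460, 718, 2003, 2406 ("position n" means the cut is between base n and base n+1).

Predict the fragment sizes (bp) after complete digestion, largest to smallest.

1285, 926, 460, 403, 258 bp

Linear molecule, 4 cuts → 5 fragments:
  460 − 0 = 460 bp
  718 − 460 = 258 bp
  2003 − 718 = 1285 bp
  2406 − 2003 = 403 bp
  3332 − 2406 = 926 bp
Sorted largest to smallest: 1285, 926, 460, 403, 258 bp.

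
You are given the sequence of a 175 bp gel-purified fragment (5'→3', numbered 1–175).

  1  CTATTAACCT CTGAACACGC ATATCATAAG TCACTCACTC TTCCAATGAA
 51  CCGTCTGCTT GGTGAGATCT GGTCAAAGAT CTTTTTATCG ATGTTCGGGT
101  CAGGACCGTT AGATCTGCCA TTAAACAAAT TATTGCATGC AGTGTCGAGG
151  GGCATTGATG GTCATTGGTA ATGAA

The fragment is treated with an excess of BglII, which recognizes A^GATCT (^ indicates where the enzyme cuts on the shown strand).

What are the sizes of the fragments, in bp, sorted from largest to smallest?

65, 64, 34, 12 bp

BglII sites (AGATCT) start at positions 65, 77, 111.
BglII cuts after the first base of each site, so after positions 65, 77, 111.
Linear molecule, 3 cuts → 4 fragments:
  1–65 → 65 bp
  66–77 → 12 bp
  78–111 → 34 bp
  112–175 → 64 bp
Sorted largest to smallest: 65, 64, 34, 12 bp.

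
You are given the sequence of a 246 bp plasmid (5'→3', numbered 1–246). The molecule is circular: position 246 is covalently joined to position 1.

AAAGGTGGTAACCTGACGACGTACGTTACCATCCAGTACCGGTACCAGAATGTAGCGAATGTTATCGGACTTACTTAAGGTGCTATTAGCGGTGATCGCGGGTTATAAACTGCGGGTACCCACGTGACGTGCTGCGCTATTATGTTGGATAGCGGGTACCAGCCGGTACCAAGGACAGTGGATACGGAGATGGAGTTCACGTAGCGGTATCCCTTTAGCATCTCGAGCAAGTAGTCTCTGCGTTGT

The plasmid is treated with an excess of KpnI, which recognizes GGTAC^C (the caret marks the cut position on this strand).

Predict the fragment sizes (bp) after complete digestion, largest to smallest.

KpnI sites (GGTACC) start at positions 41, 115, 155, 165.
KpnI cuts after base 5 of each site (before the last base), so after positions 45, 119, 159, 169.
Circular molecule, 4 cuts → 4 fragments:
  46–119 → 74 bp
  120–159 → 40 bp
  160–169 → 10 bp
  170–246 then 1–45 → 77 + 45 = 122 bp
Sorted largest to smallest: 122, 74, 40, 10 bp.

122, 74, 40, 10 bp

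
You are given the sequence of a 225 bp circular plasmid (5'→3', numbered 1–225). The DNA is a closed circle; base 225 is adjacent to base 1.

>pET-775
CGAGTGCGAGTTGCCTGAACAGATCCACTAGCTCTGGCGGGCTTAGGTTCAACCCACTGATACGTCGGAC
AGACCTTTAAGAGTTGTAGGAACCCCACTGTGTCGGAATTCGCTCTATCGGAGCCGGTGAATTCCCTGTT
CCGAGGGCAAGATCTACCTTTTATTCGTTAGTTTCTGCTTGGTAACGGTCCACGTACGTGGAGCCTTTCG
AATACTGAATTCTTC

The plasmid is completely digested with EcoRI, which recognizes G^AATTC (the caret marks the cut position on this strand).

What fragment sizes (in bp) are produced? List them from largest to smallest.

114, 88, 23 bp

EcoRI sites (GAATTC) start at positions 106, 129, 217.
EcoRI cuts after the first base of each site, so after positions 106, 129, 217.
Circular molecule, 3 cuts → 3 fragments:
  107–129 → 23 bp
  130–217 → 88 bp
  218–225 then 1–106 → 8 + 106 = 114 bp
Sorted largest to smallest: 114, 88, 23 bp.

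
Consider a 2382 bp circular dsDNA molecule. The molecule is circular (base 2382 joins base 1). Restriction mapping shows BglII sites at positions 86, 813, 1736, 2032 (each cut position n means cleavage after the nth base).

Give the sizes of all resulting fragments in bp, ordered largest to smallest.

Circular molecule, 4 cuts → 4 fragments:
  813 − 86 = 727 bp
  1736 − 813 = 923 bp
  2032 − 1736 = 296 bp
  wrap: 2382 − 2032 + 86 = 436 bp
Sorted largest to smallest: 923, 727, 436, 296 bp.

923, 727, 436, 296 bp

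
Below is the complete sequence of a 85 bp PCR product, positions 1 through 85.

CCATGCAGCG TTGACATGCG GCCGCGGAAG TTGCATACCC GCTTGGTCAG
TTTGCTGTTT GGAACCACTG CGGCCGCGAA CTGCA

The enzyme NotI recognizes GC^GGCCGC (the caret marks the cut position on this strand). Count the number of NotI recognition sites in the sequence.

GCGGCCGC occurs starting at positions 18, 70.
NotI cuts at 2 sites.

2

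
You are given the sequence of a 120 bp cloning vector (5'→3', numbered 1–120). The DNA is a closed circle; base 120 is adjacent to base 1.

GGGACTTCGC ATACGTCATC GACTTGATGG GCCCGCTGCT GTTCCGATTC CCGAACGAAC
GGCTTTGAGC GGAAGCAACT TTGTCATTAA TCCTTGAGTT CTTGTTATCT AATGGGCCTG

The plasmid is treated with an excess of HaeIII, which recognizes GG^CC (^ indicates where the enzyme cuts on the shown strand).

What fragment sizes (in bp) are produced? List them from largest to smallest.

85, 35 bp

HaeIII sites (GGCC) start at positions 30, 115.
HaeIII cuts after base 2 of each site, so after positions 31, 116.
Circular molecule, 2 cuts → 2 fragments:
  32–116 → 85 bp
  117–120 then 1–31 → 4 + 31 = 35 bp
Sorted largest to smallest: 85, 35 bp.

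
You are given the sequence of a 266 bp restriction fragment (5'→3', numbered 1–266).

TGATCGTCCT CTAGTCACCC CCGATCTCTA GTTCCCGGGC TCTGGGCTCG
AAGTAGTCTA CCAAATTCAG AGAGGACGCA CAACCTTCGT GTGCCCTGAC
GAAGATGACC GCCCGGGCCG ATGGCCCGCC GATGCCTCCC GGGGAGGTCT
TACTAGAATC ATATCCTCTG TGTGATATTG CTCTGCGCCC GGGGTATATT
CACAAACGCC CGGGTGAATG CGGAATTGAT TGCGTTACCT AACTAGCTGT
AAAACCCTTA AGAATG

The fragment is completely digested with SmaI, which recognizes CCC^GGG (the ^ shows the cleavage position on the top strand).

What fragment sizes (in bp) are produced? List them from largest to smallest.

78, 55, 50, 36, 26, 21 bp

SmaI sites (CCCGGG) start at positions 34, 112, 138, 188, 209.
SmaI cuts after base 3 of each site, so after positions 36, 114, 140, 190, 211.
Linear molecule, 5 cuts → 6 fragments:
  1–36 → 36 bp
  37–114 → 78 bp
  115–140 → 26 bp
  141–190 → 50 bp
  191–211 → 21 bp
  212–266 → 55 bp
Sorted largest to smallest: 78, 55, 50, 36, 26, 21 bp.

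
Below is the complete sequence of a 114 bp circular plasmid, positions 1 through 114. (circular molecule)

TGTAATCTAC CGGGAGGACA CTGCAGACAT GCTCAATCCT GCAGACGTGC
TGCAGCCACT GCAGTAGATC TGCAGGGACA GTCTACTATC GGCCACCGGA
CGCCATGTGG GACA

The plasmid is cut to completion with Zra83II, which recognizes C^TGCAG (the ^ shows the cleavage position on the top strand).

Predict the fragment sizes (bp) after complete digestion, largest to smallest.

Zra83II sites (CTGCAG) start at positions 21, 39, 50, 59, 70.
Zra83II cuts after the first base of each site, so after positions 21, 39, 50, 59, 70.
Circular molecule, 5 cuts → 5 fragments:
  22–39 → 18 bp
  40–50 → 11 bp
  51–59 → 9 bp
  60–70 → 11 bp
  71–114 then 1–21 → 44 + 21 = 65 bp
Sorted largest to smallest: 65, 18, 11, 11, 9 bp.

65, 18, 11, 11, 9 bp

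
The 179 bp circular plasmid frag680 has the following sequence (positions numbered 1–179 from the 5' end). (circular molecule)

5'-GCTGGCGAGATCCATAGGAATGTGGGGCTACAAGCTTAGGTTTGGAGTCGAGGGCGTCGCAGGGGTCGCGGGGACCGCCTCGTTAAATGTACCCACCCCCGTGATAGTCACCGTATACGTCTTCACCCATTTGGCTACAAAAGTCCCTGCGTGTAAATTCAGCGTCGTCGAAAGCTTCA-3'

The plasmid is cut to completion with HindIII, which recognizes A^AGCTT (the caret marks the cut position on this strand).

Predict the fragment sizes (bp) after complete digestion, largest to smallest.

HindIII sites (AAGCTT) start at positions 32, 172.
HindIII cuts after the first base of each site, so after positions 32, 172.
Circular molecule, 2 cuts → 2 fragments:
  33–172 → 140 bp
  173–179 then 1–32 → 7 + 32 = 39 bp
Sorted largest to smallest: 140, 39 bp.

140, 39 bp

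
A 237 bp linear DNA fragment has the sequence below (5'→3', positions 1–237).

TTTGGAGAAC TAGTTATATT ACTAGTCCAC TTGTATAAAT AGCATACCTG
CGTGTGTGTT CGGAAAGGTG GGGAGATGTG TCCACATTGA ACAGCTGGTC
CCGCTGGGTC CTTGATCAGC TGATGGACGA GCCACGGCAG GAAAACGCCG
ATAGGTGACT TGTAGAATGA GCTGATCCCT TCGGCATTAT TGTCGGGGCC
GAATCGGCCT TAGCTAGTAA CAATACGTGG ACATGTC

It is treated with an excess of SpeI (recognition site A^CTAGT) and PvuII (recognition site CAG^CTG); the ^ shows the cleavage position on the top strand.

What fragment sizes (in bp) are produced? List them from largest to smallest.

118, 73, 25, 12, 9 bp

SpeI sites (ACTAGT) start at positions 9, 21.
SpeI cuts after the first base of each site, so after positions 9, 21.
PvuII sites (CAGCTG) start at positions 92, 117.
PvuII cuts after base 3 of each site, so after positions 94, 119.
Combined cut positions: 9, 21, 94, 119.
Linear molecule, 4 cuts → 5 fragments:
  1–9 → 9 bp
  10–21 → 12 bp
  22–94 → 73 bp
  95–119 → 25 bp
  120–237 → 118 bp
Sorted largest to smallest: 118, 73, 25, 12, 9 bp.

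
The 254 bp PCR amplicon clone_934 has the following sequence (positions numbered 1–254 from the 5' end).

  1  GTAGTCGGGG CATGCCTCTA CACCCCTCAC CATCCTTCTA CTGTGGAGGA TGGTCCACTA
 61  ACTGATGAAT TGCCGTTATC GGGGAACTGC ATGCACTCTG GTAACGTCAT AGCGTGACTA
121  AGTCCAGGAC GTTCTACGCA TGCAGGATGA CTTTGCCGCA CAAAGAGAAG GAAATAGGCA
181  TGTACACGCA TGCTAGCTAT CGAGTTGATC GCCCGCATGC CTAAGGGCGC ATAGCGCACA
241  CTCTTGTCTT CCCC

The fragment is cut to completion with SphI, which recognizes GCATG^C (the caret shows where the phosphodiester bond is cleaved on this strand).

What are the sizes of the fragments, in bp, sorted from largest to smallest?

79, 50, 49, 35, 27, 14 bp

SphI sites (GCATGC) start at positions 10, 89, 138, 188, 215.
SphI cuts after base 5 of each site (before the last base), so after positions 14, 93, 142, 192, 219.
Linear molecule, 5 cuts → 6 fragments:
  1–14 → 14 bp
  15–93 → 79 bp
  94–142 → 49 bp
  143–192 → 50 bp
  193–219 → 27 bp
  220–254 → 35 bp
Sorted largest to smallest: 79, 50, 49, 35, 27, 14 bp.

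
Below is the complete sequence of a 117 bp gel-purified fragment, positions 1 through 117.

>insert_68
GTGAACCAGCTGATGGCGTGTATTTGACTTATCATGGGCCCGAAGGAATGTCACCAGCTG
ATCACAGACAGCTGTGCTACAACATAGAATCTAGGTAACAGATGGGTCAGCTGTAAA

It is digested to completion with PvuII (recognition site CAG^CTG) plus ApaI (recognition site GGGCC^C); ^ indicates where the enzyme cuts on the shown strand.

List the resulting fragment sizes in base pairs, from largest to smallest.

39, 31, 17, 14, 9, 7 bp

PvuII sites (CAGCTG) start at positions 7, 55, 69, 108.
PvuII cuts after base 3 of each site, so after positions 9, 57, 71, 110.
The ApaI site (GGGCCC) starts at position 36.
ApaI cuts after base 5 of each site (before the last base), so after position 40.
Combined cut positions: 9, 40, 57, 71, 110.
Linear molecule, 5 cuts → 6 fragments:
  1–9 → 9 bp
  10–40 → 31 bp
  41–57 → 17 bp
  58–71 → 14 bp
  72–110 → 39 bp
  111–117 → 7 bp
Sorted largest to smallest: 39, 31, 17, 14, 9, 7 bp.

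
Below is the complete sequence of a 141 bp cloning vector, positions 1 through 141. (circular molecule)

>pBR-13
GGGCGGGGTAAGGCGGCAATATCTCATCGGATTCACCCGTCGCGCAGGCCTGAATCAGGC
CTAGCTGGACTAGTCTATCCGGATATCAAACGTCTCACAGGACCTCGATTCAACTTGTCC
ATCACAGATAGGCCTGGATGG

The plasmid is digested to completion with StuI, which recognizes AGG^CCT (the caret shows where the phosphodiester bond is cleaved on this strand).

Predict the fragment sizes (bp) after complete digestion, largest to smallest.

StuI sites (AGGCCT) start at positions 46, 57, 130.
StuI cuts after base 3 of each site, so after positions 48, 59, 132.
Circular molecule, 3 cuts → 3 fragments:
  49–59 → 11 bp
  60–132 → 73 bp
  133–141 then 1–48 → 9 + 48 = 57 bp
Sorted largest to smallest: 73, 57, 11 bp.

73, 57, 11 bp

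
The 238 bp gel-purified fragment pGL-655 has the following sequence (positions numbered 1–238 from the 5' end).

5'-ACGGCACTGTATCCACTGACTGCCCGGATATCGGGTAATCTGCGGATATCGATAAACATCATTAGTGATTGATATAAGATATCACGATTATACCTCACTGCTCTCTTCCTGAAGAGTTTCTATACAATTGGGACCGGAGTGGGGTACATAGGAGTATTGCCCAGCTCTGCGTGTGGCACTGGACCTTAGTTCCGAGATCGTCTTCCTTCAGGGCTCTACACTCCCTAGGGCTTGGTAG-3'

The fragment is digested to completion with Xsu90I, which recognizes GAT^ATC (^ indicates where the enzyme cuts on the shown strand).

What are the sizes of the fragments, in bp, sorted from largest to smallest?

158, 33, 29, 18 bp

Xsu90I sites (GATATC) start at positions 27, 45, 78.
Xsu90I cuts after base 3 of each site, so after positions 29, 47, 80.
Linear molecule, 3 cuts → 4 fragments:
  1–29 → 29 bp
  30–47 → 18 bp
  48–80 → 33 bp
  81–238 → 158 bp
Sorted largest to smallest: 158, 33, 29, 18 bp.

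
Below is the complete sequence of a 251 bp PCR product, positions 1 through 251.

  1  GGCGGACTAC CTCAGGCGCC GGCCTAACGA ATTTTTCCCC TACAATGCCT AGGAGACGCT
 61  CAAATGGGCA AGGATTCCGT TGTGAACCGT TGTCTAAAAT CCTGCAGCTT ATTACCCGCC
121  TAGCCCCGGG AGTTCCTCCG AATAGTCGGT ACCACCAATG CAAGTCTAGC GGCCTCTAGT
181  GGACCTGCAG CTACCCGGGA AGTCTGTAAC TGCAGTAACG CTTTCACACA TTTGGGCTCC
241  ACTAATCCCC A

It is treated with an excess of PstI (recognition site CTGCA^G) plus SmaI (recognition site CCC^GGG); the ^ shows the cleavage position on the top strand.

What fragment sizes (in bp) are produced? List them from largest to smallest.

106, 62, 37, 21, 18, 7 bp

PstI sites (CTGCAG) start at positions 102, 185, 210.
PstI cuts after base 5 of each site (before the last base), so after positions 106, 189, 214.
SmaI sites (CCCGGG) start at positions 125, 194.
SmaI cuts after base 3 of each site, so after positions 127, 196.
Combined cut positions: 106, 127, 189, 196, 214.
Linear molecule, 5 cuts → 6 fragments:
  1–106 → 106 bp
  107–127 → 21 bp
  128–189 → 62 bp
  190–196 → 7 bp
  197–214 → 18 bp
  215–251 → 37 bp
Sorted largest to smallest: 106, 62, 37, 21, 18, 7 bp.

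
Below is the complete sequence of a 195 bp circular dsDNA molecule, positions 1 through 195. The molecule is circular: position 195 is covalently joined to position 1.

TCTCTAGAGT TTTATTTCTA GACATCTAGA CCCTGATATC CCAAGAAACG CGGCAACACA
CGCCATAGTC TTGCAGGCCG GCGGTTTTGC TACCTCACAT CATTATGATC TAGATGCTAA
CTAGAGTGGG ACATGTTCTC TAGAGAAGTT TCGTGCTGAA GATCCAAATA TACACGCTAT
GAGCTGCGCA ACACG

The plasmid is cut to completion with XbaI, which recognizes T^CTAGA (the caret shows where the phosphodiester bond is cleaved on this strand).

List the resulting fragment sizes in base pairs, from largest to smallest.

XbaI sites (TCTAGA) start at positions 3, 17, 25, 109, 139.
XbaI cuts after the first base of each site, so after positions 3, 17, 25, 109, 139.
Circular molecule, 5 cuts → 5 fragments:
  4–17 → 14 bp
  18–25 → 8 bp
  26–109 → 84 bp
  110–139 → 30 bp
  140–195 then 1–3 → 56 + 3 = 59 bp
Sorted largest to smallest: 84, 59, 30, 14, 8 bp.

84, 59, 30, 14, 8 bp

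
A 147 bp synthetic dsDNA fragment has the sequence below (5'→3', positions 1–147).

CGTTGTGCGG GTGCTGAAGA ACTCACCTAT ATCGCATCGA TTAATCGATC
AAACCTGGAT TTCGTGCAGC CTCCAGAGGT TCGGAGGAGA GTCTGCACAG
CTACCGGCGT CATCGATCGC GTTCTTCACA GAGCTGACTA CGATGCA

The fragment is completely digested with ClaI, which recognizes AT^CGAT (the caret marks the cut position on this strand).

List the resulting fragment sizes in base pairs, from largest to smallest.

ClaI sites (ATCGAT) start at positions 36, 44, 112.
ClaI cuts after base 2 of each site, so after positions 37, 45, 113.
Linear molecule, 3 cuts → 4 fragments:
  1–37 → 37 bp
  38–45 → 8 bp
  46–113 → 68 bp
  114–147 → 34 bp
Sorted largest to smallest: 68, 37, 34, 8 bp.

68, 37, 34, 8 bp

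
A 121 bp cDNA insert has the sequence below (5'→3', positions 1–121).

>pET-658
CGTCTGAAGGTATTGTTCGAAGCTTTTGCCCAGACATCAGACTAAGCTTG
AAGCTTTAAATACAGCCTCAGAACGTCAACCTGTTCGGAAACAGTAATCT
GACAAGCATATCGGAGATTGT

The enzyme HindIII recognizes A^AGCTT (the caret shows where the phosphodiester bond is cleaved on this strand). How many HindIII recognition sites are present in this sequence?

AAGCTT occurs starting at positions 20, 44, 51.
HindIII cuts at 3 sites.

3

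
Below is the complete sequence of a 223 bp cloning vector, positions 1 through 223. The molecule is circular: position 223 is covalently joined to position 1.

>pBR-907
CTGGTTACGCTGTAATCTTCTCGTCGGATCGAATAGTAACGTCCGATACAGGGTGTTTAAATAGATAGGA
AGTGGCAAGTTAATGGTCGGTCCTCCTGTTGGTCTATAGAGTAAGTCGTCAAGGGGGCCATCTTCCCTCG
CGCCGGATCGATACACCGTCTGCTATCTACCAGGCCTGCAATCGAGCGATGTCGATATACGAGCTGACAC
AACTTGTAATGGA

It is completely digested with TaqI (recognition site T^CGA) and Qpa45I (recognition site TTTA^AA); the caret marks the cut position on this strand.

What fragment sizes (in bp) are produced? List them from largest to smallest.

TaqI sites (TCGA) start at positions 29, 148, 182, 192.
TaqI cuts after the first base of each site, so after positions 29, 148, 182, 192.
The Qpa45I site (TTTAAA) starts at position 56.
Qpa45I cuts after base 4 of each site, so after position 59.
Combined cut positions: 29, 59, 148, 182, 192.
Circular molecule, 5 cuts → 5 fragments:
  30–59 → 30 bp
  60–148 → 89 bp
  149–182 → 34 bp
  183–192 → 10 bp
  193–223 then 1–29 → 31 + 29 = 60 bp
Sorted largest to smallest: 89, 60, 34, 30, 10 bp.

89, 60, 34, 30, 10 bp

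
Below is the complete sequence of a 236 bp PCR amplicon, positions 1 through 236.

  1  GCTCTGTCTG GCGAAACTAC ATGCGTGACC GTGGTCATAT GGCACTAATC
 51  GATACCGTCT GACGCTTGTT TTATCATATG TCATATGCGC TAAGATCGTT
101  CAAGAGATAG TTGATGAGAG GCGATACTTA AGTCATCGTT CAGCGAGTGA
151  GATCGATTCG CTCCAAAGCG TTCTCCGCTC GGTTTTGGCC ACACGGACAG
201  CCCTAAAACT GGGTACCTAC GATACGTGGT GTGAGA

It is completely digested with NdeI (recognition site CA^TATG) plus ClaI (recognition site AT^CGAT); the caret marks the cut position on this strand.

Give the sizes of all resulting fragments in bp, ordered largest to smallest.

83, 70, 37, 27, 12, 7 bp

NdeI sites (CATATG) start at positions 36, 75, 82.
NdeI cuts after base 2 of each site, so after positions 37, 76, 83.
ClaI sites (ATCGAT) start at positions 48, 152.
ClaI cuts after base 2 of each site, so after positions 49, 153.
Combined cut positions: 37, 49, 76, 83, 153.
Linear molecule, 5 cuts → 6 fragments:
  1–37 → 37 bp
  38–49 → 12 bp
  50–76 → 27 bp
  77–83 → 7 bp
  84–153 → 70 bp
  154–236 → 83 bp
Sorted largest to smallest: 83, 70, 37, 27, 12, 7 bp.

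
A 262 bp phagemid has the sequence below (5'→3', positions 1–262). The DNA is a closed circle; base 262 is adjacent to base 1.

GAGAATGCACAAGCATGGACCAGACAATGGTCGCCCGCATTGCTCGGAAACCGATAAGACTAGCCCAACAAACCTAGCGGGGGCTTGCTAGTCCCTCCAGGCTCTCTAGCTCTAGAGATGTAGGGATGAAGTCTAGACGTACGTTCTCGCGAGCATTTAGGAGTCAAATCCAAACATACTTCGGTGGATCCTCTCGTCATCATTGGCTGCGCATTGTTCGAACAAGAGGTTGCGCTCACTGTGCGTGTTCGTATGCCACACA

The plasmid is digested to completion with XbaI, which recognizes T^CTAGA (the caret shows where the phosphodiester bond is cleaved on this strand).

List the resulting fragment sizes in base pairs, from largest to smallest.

XbaI sites (TCTAGA) start at positions 111, 132.
XbaI cuts after the first base of each site, so after positions 111, 132.
Circular molecule, 2 cuts → 2 fragments:
  112–132 → 21 bp
  133–262 then 1–111 → 130 + 111 = 241 bp
Sorted largest to smallest: 241, 21 bp.

241, 21 bp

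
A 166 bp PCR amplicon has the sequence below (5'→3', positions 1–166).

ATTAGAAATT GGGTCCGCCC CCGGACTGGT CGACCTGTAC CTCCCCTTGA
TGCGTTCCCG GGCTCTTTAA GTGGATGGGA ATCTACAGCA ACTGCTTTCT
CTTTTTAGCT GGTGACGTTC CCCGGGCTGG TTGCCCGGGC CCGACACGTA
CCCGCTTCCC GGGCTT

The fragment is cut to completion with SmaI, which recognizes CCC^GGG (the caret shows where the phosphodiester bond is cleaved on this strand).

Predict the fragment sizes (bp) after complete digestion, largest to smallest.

SmaI sites (CCCGGG) start at positions 57, 121, 134, 158.
SmaI cuts after base 3 of each site, so after positions 59, 123, 136, 160.
Linear molecule, 4 cuts → 5 fragments:
  1–59 → 59 bp
  60–123 → 64 bp
  124–136 → 13 bp
  137–160 → 24 bp
  161–166 → 6 bp
Sorted largest to smallest: 64, 59, 24, 13, 6 bp.

64, 59, 24, 13, 6 bp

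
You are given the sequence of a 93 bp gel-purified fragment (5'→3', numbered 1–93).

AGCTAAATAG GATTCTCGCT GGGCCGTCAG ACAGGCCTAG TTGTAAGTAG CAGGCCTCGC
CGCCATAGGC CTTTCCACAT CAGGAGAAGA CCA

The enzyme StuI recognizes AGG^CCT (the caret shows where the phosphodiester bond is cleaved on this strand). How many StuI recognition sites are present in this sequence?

AGGCCT occurs starting at positions 33, 52, 67.
StuI cuts at 3 sites.

3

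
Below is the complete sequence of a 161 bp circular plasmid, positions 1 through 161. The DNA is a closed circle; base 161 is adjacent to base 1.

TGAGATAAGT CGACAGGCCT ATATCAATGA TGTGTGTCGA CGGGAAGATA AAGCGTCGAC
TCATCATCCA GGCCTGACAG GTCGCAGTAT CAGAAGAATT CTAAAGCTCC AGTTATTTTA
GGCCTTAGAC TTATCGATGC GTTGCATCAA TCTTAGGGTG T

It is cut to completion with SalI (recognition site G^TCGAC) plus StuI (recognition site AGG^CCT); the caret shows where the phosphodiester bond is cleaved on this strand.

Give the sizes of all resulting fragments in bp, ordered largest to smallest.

50, 48, 19, 19, 17, 8 bp

SalI sites (GTCGAC) start at positions 9, 36, 55.
SalI cuts after the first base of each site, so after positions 9, 36, 55.
StuI sites (AGGCCT) start at positions 15, 70, 120.
StuI cuts after base 3 of each site, so after positions 17, 72, 122.
Combined cut positions: 9, 17, 36, 55, 72, 122.
Circular molecule, 6 cuts → 6 fragments:
  10–17 → 8 bp
  18–36 → 19 bp
  37–55 → 19 bp
  56–72 → 17 bp
  73–122 → 50 bp
  123–161 then 1–9 → 39 + 9 = 48 bp
Sorted largest to smallest: 50, 48, 19, 19, 17, 8 bp.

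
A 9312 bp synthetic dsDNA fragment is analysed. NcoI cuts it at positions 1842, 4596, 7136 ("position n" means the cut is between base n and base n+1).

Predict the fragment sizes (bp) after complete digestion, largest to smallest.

Linear molecule, 3 cuts → 4 fragments:
  1842 − 0 = 1842 bp
  4596 − 1842 = 2754 bp
  7136 − 4596 = 2540 bp
  9312 − 7136 = 2176 bp
Sorted largest to smallest: 2754, 2540, 2176, 1842 bp.

2754, 2540, 2176, 1842 bp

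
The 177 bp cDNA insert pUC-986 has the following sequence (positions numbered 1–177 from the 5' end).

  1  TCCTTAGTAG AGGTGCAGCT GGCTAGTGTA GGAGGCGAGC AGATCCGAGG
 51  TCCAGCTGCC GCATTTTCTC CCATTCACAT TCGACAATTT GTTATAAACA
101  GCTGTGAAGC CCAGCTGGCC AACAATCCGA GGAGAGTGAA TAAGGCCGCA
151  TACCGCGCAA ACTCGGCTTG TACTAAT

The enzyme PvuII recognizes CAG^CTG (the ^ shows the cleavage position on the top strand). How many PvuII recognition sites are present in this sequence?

CAGCTG occurs starting at positions 16, 53, 99, 112.
PvuII cuts at 4 sites.

4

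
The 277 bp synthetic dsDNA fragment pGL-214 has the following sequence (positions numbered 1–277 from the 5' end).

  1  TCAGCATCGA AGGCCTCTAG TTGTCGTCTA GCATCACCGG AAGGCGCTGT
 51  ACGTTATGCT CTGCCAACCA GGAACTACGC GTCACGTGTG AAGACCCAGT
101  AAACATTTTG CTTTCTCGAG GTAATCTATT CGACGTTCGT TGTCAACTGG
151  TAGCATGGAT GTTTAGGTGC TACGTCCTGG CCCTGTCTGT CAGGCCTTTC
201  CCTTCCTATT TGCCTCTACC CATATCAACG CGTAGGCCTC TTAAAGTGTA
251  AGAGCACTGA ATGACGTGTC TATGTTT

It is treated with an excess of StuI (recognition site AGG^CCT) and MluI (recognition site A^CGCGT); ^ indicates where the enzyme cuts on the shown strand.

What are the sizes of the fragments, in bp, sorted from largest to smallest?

StuI sites (AGGCCT) start at positions 11, 192, 234.
StuI cuts after base 3 of each site, so after positions 13, 194, 236.
MluI sites (ACGCGT) start at positions 77, 228.
MluI cuts after the first base of each site, so after positions 77, 228.
Combined cut positions: 13, 77, 194, 228, 236.
Linear molecule, 5 cuts → 6 fragments:
  1–13 → 13 bp
  14–77 → 64 bp
  78–194 → 117 bp
  195–228 → 34 bp
  229–236 → 8 bp
  237–277 → 41 bp
Sorted largest to smallest: 117, 64, 41, 34, 13, 8 bp.

117, 64, 41, 34, 13, 8 bp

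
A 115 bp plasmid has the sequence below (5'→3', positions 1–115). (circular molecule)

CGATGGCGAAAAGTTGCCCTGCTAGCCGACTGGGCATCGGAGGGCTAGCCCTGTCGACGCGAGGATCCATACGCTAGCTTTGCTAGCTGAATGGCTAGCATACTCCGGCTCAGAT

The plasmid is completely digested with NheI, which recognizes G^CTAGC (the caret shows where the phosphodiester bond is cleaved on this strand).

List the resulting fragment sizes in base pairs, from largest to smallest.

42, 29, 23, 12, 9 bp

NheI sites (GCTAGC) start at positions 21, 44, 73, 82, 94.
NheI cuts after the first base of each site, so after positions 21, 44, 73, 82, 94.
Circular molecule, 5 cuts → 5 fragments:
  22–44 → 23 bp
  45–73 → 29 bp
  74–82 → 9 bp
  83–94 → 12 bp
  95–115 then 1–21 → 21 + 21 = 42 bp
Sorted largest to smallest: 42, 29, 23, 12, 9 bp.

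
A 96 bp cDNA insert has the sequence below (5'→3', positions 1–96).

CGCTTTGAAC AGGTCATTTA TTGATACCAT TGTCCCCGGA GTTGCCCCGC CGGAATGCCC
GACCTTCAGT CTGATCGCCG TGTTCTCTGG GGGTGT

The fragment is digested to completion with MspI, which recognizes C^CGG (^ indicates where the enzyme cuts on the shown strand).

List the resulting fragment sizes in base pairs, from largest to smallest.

46, 36, 14 bp

MspI sites (CCGG) start at positions 36, 50.
MspI cuts after the first base of each site, so after positions 36, 50.
Linear molecule, 2 cuts → 3 fragments:
  1–36 → 36 bp
  37–50 → 14 bp
  51–96 → 46 bp
Sorted largest to smallest: 46, 36, 14 bp.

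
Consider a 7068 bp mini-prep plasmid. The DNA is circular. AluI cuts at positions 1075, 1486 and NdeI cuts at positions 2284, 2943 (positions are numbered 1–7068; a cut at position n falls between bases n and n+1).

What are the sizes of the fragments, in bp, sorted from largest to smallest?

Combined cut positions (sorted): 1075, 1486, 2284, 2943.
Circular molecule, 4 cuts → 4 fragments:
  1486 − 1075 = 411 bp
  2284 − 1486 = 798 bp
  2943 − 2284 = 659 bp
  wrap: 7068 − 2943 + 1075 = 5200 bp
Sorted largest to smallest: 5200, 798, 659, 411 bp.

5200, 798, 659, 411 bp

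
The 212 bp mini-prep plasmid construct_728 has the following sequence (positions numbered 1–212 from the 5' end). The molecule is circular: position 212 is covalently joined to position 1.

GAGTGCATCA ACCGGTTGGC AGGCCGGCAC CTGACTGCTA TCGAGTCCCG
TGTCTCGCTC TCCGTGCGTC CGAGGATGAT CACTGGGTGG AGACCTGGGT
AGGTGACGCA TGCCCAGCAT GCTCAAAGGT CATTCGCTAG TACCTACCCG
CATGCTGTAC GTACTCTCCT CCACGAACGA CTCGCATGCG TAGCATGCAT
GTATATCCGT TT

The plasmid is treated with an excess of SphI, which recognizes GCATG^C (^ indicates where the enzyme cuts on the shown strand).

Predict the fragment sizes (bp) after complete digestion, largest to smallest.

127, 34, 33, 9, 9 bp

SphI sites (GCATGC) start at positions 108, 117, 150, 184, 193.
SphI cuts after base 5 of each site (before the last base), so after positions 112, 121, 154, 188, 197.
Circular molecule, 5 cuts → 5 fragments:
  113–121 → 9 bp
  122–154 → 33 bp
  155–188 → 34 bp
  189–197 → 9 bp
  198–212 then 1–112 → 15 + 112 = 127 bp
Sorted largest to smallest: 127, 34, 33, 9, 9 bp.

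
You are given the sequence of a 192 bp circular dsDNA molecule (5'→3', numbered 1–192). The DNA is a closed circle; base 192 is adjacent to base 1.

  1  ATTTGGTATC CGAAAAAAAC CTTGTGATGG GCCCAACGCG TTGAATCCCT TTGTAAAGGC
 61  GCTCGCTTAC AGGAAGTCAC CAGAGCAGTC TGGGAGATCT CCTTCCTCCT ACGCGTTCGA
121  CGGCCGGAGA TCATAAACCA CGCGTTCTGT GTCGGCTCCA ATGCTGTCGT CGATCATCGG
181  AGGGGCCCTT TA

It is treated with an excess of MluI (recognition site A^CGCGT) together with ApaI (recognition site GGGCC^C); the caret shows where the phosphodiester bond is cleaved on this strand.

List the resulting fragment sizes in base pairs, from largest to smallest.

MluI sites (ACGCGT) start at positions 36, 111, 140.
MluI cuts after the first base of each site, so after positions 36, 111, 140.
ApaI sites (GGGCCC) start at positions 29, 183.
ApaI cuts after base 5 of each site (before the last base), so after positions 33, 187.
Combined cut positions: 33, 36, 111, 140, 187.
Circular molecule, 5 cuts → 5 fragments:
  34–36 → 3 bp
  37–111 → 75 bp
  112–140 → 29 bp
  141–187 → 47 bp
  188–192 then 1–33 → 5 + 33 = 38 bp
Sorted largest to smallest: 75, 47, 38, 29, 3 bp.

75, 47, 38, 29, 3 bp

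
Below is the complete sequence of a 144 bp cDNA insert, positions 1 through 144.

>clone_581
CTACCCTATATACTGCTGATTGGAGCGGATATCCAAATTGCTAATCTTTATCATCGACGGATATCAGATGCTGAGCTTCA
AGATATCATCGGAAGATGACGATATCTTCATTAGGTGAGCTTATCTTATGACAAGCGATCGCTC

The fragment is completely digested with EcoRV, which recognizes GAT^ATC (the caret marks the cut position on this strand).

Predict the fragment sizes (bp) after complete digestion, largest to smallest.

41, 32, 30, 22, 19 bp

EcoRV sites (GATATC) start at positions 28, 60, 82, 101.
EcoRV cuts after base 3 of each site, so after positions 30, 62, 84, 103.
Linear molecule, 4 cuts → 5 fragments:
  1–30 → 30 bp
  31–62 → 32 bp
  63–84 → 22 bp
  85–103 → 19 bp
  104–144 → 41 bp
Sorted largest to smallest: 41, 32, 30, 22, 19 bp.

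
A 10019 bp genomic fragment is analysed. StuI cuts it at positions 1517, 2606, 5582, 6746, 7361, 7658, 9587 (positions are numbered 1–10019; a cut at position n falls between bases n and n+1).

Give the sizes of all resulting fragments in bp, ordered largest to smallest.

Linear molecule, 7 cuts → 8 fragments:
  1517 − 0 = 1517 bp
  2606 − 1517 = 1089 bp
  5582 − 2606 = 2976 bp
  6746 − 5582 = 1164 bp
  7361 − 6746 = 615 bp
  7658 − 7361 = 297 bp
  9587 − 7658 = 1929 bp
  10019 − 9587 = 432 bp
Sorted largest to smallest: 2976, 1929, 1517, 1164, 1089, 615, 432, 297 bp.

2976, 1929, 1517, 1164, 1089, 615, 432, 297 bp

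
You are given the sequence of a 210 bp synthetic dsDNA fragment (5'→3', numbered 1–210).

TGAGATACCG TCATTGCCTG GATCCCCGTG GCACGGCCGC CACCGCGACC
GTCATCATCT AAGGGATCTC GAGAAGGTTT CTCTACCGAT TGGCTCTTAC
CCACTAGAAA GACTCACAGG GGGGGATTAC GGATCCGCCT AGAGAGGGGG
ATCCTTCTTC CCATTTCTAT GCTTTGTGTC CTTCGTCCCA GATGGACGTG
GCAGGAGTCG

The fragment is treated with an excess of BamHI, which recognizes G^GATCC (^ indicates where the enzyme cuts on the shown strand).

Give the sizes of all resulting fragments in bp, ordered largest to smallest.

111, 61, 20, 18 bp

BamHI sites (GGATCC) start at positions 20, 131, 149.
BamHI cuts after the first base of each site, so after positions 20, 131, 149.
Linear molecule, 3 cuts → 4 fragments:
  1–20 → 20 bp
  21–131 → 111 bp
  132–149 → 18 bp
  150–210 → 61 bp
Sorted largest to smallest: 111, 61, 20, 18 bp.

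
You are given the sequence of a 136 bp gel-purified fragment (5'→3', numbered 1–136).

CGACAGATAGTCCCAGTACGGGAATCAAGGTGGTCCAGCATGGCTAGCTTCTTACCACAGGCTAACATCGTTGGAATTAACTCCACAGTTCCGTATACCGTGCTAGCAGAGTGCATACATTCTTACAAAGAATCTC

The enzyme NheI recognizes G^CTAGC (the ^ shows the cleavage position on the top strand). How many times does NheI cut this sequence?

2

GCTAGC occurs starting at positions 43, 102.
NheI cuts at 2 sites.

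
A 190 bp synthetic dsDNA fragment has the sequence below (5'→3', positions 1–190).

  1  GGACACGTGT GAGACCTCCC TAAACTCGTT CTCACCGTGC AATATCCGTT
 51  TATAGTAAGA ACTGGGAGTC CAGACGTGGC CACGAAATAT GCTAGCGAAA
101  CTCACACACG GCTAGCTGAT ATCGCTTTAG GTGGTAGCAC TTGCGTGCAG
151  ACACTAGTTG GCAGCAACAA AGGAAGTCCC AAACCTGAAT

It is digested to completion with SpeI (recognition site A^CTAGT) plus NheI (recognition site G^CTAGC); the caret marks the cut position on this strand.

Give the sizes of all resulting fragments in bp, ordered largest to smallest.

The SpeI site (ACTAGT) starts at position 153.
SpeI cuts after the first base of each site, so after position 153.
NheI sites (GCTAGC) start at positions 91, 111.
NheI cuts after the first base of each site, so after positions 91, 111.
Combined cut positions: 91, 111, 153.
Linear molecule, 3 cuts → 4 fragments:
  1–91 → 91 bp
  92–111 → 20 bp
  112–153 → 42 bp
  154–190 → 37 bp
Sorted largest to smallest: 91, 42, 37, 20 bp.

91, 42, 37, 20 bp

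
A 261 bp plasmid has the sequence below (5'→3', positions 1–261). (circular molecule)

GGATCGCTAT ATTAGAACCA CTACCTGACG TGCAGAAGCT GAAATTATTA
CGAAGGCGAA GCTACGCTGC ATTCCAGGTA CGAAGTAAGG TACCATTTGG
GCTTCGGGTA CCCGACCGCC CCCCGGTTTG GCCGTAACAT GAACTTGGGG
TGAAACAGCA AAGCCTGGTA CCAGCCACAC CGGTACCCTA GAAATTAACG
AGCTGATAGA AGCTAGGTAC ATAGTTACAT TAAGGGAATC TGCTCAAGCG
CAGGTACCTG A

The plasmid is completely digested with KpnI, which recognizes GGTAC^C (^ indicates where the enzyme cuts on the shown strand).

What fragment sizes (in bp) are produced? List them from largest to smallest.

KpnI sites (GGTACC) start at positions 89, 107, 167, 182, 253.
KpnI cuts after base 5 of each site (before the last base), so after positions 93, 111, 171, 186, 257.
Circular molecule, 5 cuts → 5 fragments:
  94–111 → 18 bp
  112–171 → 60 bp
  172–186 → 15 bp
  187–257 → 71 bp
  258–261 then 1–93 → 4 + 93 = 97 bp
Sorted largest to smallest: 97, 71, 60, 18, 15 bp.

97, 71, 60, 18, 15 bp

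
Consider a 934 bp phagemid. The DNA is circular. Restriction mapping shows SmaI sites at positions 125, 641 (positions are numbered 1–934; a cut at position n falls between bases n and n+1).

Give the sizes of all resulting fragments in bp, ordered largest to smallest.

516, 418 bp

Circular molecule, 2 cuts → 2 fragments:
  641 − 125 = 516 bp
  wrap: 934 − 641 + 125 = 418 bp
Sorted largest to smallest: 516, 418 bp.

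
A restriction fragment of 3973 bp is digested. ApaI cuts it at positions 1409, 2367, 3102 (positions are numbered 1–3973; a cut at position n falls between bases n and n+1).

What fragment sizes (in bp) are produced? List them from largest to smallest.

Linear molecule, 3 cuts → 4 fragments:
  1409 − 0 = 1409 bp
  2367 − 1409 = 958 bp
  3102 − 2367 = 735 bp
  3973 − 3102 = 871 bp
Sorted largest to smallest: 1409, 958, 871, 735 bp.

1409, 958, 871, 735 bp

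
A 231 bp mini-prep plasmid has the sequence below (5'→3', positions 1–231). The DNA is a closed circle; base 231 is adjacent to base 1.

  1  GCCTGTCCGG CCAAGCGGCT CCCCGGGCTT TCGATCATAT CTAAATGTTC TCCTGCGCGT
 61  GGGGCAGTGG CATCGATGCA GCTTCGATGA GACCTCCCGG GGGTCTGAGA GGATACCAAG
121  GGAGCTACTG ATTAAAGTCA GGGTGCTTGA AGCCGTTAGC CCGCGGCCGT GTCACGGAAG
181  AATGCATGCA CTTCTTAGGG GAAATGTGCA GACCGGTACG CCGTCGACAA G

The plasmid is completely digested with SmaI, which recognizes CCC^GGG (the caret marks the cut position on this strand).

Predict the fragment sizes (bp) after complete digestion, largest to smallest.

157, 74 bp

SmaI sites (CCCGGG) start at positions 22, 96.
SmaI cuts after base 3 of each site, so after positions 24, 98.
Circular molecule, 2 cuts → 2 fragments:
  25–98 → 74 bp
  99–231 then 1–24 → 133 + 24 = 157 bp
Sorted largest to smallest: 157, 74 bp.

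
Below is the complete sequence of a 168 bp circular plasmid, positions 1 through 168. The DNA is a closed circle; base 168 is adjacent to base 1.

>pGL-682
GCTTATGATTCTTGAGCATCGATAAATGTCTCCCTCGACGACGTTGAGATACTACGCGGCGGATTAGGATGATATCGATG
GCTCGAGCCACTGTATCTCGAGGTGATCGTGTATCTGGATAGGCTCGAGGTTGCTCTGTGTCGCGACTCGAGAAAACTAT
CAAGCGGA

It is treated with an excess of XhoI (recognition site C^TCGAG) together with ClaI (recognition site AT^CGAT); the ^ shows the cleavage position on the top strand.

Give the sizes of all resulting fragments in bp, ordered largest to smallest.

56, 40, 27, 23, 15, 7 bp

XhoI sites (CTCGAG) start at positions 82, 97, 124, 147.
XhoI cuts after the first base of each site, so after positions 82, 97, 124, 147.
ClaI sites (ATCGAT) start at positions 18, 74.
ClaI cuts after base 2 of each site, so after positions 19, 75.
Combined cut positions: 19, 75, 82, 97, 124, 147.
Circular molecule, 6 cuts → 6 fragments:
  20–75 → 56 bp
  76–82 → 7 bp
  83–97 → 15 bp
  98–124 → 27 bp
  125–147 → 23 bp
  148–168 then 1–19 → 21 + 19 = 40 bp
Sorted largest to smallest: 56, 40, 27, 23, 15, 7 bp.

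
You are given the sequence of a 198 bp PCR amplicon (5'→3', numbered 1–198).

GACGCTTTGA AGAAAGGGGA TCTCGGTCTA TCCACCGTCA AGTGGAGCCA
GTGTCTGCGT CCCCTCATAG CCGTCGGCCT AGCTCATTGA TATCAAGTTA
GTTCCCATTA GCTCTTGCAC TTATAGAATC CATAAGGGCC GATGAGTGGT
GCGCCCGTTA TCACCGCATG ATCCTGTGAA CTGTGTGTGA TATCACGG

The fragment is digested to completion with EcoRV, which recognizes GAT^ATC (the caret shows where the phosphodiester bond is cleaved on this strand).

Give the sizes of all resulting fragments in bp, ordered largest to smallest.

EcoRV sites (GATATC) start at positions 89, 189.
EcoRV cuts after base 3 of each site, so after positions 91, 191.
Linear molecule, 2 cuts → 3 fragments:
  1–91 → 91 bp
  92–191 → 100 bp
  192–198 → 7 bp
Sorted largest to smallest: 100, 91, 7 bp.

100, 91, 7 bp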